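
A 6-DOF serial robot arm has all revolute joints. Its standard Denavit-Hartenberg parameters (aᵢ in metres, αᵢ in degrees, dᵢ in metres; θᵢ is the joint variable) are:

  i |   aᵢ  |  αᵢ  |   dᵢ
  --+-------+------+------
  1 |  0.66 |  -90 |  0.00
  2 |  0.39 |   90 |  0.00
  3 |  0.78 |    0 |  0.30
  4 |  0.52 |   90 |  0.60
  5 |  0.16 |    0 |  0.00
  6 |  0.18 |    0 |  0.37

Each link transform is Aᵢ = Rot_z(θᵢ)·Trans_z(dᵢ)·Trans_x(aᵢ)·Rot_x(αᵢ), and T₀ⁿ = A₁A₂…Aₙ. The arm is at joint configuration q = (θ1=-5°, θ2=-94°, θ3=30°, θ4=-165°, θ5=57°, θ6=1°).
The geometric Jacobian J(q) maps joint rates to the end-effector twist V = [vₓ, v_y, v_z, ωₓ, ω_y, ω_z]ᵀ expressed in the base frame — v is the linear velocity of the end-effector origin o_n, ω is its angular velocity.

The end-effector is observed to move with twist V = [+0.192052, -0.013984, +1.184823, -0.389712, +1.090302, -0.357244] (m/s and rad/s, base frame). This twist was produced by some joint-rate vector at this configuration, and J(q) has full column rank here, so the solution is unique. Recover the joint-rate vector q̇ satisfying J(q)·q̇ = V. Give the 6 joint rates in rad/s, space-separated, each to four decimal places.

-0.2150 0.9440 0.3040 0.1880 0.3880 -0.2350

o_n = [-0.5298, 0.2018, 0.2236]
J₁: ẑ×o_n = [-0.2018, -0.5298, 0.0000], ω = ẑ
J2: z=[0.0872, 0.9962, 0.0000] o=[0.6575, -0.0575, 0.0000] → [0.2227, -0.0195, 1.2054, 0.0872, 0.9962, 0.0000]
J3: z=[-0.9938, 0.0869, -0.0698] o=[0.6304, -0.0552, 0.3890] → [0.0035, -0.0835, -0.1545, -0.9938, 0.0869, -0.0698]
J4: z=[-0.9938, 0.0869, -0.0698] o=[0.3193, 0.3636, 1.0420] → [-0.0824, -0.7541, 0.2346, -0.9938, 0.0869, -0.0698]
J5: z=[0.1108, 0.7001, -0.7054] o=[-0.2834, 0.0472, 0.6333] → [-0.1778, 0.2192, 0.1896, 0.1108, 0.7001, -0.7054]
J6: z=[0.1108, 0.7001, -0.7054] o=[-0.4179, -0.0029, 0.5625] → [-0.0929, 0.1165, 0.1010, 0.1108, 0.7001, -0.7054]
q̇ = J⁺·V = [-0.2150, 0.9440, 0.3040, 0.1880, 0.3880, -0.2350]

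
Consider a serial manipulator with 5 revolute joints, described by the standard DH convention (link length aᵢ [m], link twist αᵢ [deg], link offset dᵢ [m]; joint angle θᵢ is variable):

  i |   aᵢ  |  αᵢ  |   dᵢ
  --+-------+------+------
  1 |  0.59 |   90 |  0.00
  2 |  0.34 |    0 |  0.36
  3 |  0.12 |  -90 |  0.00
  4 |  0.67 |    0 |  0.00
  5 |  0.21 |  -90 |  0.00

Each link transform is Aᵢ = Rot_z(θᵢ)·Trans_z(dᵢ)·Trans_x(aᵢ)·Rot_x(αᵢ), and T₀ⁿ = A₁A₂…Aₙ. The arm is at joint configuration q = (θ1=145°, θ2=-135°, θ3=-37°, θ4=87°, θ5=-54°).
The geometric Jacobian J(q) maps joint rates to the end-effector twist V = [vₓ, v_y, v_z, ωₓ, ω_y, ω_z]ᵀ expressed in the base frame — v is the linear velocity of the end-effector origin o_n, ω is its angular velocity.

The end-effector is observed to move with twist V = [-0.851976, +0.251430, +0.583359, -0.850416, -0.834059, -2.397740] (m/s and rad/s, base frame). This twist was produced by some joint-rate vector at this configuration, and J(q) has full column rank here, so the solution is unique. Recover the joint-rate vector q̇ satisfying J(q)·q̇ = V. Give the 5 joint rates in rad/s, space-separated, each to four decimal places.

o_n = [-0.2606, -0.3345, -0.2865]
J₁: ẑ×o_n = [0.3345, -0.2606, 0.0000], ω = ẑ
J2: z=[0.5736, 0.8192, 0.0000] o=[-0.4833, 0.3384, 0.0000] → [-0.2347, 0.1643, -0.5684, 0.5736, 0.8192, 0.0000]
J3: z=[0.5736, 0.8192, 0.0000] o=[-0.0799, 0.4954, -0.2404] → [-0.0378, 0.0264, -0.3280, 0.5736, 0.8192, 0.0000]
J4: z=[-0.1140, 0.0798, -0.9903] o=[0.0175, 0.4272, -0.2571] → [-0.7567, 0.2720, 0.1090, -0.1140, 0.0798, -0.9903]
J5: z=[-0.1140, 0.0798, -0.9903] o=[-0.3379, -0.1407, -0.2620] → [-0.1938, -0.0793, 0.0159, -0.1140, 0.0798, -0.9903]
q̇ = J⁺·V = [-0.8450, -0.4510, -0.7200, 0.7080, 0.8600]

-0.8450 -0.4510 -0.7200 0.7080 0.8600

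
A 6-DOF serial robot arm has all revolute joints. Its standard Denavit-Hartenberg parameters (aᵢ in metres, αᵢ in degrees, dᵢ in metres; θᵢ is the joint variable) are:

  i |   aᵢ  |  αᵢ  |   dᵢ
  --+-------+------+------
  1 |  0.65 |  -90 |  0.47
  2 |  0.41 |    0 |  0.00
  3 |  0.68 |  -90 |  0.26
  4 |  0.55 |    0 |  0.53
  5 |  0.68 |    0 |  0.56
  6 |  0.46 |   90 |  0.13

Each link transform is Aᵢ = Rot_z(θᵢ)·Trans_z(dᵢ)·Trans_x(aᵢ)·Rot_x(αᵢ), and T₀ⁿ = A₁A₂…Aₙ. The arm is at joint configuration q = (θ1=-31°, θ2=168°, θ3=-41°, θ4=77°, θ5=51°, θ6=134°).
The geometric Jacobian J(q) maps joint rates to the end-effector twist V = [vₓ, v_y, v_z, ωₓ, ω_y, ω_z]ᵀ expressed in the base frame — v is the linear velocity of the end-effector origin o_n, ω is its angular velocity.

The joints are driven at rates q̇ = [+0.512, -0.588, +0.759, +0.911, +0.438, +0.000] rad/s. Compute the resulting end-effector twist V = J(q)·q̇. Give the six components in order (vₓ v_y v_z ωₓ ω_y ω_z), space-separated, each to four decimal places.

o_n = [-0.9709, 0.1678, 0.8626]
J₁: ẑ×o_n = [-0.1678, -0.9709, 0.0000], ω = ẑ
J2: z=[0.5150, 0.8572, 0.0000] o=[0.5572, -0.3348, 0.4700] → [0.3365, -0.2022, 1.5686, 0.5150, 0.8572, 0.0000]
J3: z=[0.5150, 0.8572, 0.0000] o=[0.2134, -0.1282, 0.3848] → [0.4096, -0.2461, 1.1676, 0.5150, 0.8572, 0.0000]
J4: z=[-0.6846, 0.4113, 0.6018] o=[-0.0035, 0.3054, -0.1583] → [0.5028, 0.1167, 0.4921, -0.6846, 0.4113, 0.6018]
J5: z=[-0.6846, 0.4113, 0.6018] o=[-0.7061, 0.1024, 0.0618] → [0.2900, 0.3888, 0.0641, -0.6846, 0.4113, 0.6018]
J6: z=[-0.6846, 0.4113, 0.6018] o=[-1.1495, -0.2563, 0.7332] → [-0.2020, 0.1961, -0.3638, -0.6846, 0.4113, 0.6018]
V = J·q̇ = [0.6121, -0.2884, 0.4403, -0.8354, 0.7015, 1.3238]

0.6121 -0.2884 0.4403 -0.8354 0.7015 1.3238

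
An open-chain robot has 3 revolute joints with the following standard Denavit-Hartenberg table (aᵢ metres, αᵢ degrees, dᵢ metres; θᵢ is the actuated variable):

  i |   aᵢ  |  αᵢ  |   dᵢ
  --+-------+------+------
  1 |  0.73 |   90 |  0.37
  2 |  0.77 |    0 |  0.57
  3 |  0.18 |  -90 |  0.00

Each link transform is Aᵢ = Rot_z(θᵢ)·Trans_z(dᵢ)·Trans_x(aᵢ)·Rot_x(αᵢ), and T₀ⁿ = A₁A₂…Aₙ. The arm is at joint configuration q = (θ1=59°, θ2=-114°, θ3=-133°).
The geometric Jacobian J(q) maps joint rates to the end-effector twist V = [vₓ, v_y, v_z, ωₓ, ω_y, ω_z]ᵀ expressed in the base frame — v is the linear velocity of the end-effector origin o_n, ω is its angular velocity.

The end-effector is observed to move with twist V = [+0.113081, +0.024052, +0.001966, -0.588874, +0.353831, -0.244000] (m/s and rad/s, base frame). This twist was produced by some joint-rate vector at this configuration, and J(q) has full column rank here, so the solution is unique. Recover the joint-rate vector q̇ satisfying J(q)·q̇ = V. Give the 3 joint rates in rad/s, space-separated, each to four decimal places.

o_n = [0.6670, 0.0034, -0.1677]
J₁: ẑ×o_n = [-0.0034, 0.6670, 0.0000], ω = ẑ
J2: z=[0.8572, -0.5150, 0.0000] o=[0.3760, 0.6257, 0.3700] → [0.2770, 0.4609, -0.3835, 0.8572, -0.5150, 0.0000]
J3: z=[0.8572, -0.5150, 0.0000] o=[0.7033, 0.0637, -0.3334] → [-0.0853, -0.1420, -0.0703, 0.8572, -0.5150, 0.0000]
q̇ = J⁺·V = [-0.2440, 0.1480, -0.8350]

-0.2440 0.1480 -0.8350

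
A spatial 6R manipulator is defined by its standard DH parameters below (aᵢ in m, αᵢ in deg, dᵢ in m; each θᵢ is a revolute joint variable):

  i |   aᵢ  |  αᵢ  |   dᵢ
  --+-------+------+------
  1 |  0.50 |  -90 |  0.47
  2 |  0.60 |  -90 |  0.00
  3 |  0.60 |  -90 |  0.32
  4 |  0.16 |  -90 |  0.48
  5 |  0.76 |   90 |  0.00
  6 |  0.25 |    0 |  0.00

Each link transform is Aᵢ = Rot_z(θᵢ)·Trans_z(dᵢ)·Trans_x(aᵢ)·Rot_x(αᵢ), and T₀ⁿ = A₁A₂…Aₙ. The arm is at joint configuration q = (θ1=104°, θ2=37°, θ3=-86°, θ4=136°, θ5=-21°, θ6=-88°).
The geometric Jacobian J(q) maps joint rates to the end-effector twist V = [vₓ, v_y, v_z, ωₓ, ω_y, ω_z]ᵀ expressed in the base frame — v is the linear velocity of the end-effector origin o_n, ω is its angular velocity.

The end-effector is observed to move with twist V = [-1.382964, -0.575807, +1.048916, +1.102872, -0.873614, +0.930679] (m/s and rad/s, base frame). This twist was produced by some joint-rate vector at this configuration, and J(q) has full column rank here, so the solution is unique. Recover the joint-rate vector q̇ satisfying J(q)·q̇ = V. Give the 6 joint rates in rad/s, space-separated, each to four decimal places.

o_n = [-0.5393, 1.7943, 0.0243]
J₁: ẑ×o_n = [-1.7943, -0.5393, 0.0000], ω = ẑ
J2: z=[-0.9703, -0.2419, 0.0000] o=[-0.1210, 0.4851, 0.4700] → [0.1078, -0.4325, -1.3715, -0.9703, -0.2419, 0.0000]
J3: z=[0.1456, -0.5839, -0.7986] o=[-0.2369, 0.9501, 0.1089] → [0.7237, 0.2538, -0.0537, 0.1456, -0.5839, -0.7986]
J4: z=[-0.1251, 0.7899, -0.6003] o=[-0.7791, 0.6509, -0.1718] → [0.8414, -0.1195, -0.3325, -0.1251, 0.7899, -0.6003]
J5: z=[0.7865, -0.2900, -0.5453] o=[-0.7424, 1.1165, -0.3664] → [0.2564, -0.4180, 0.5920, 0.7865, -0.2900, -0.5453]
J6: z=[-0.3335, 0.5438, -0.7701] o=[-0.3473, 1.7150, -0.1149] → [0.1367, 0.1942, 0.0779, -0.3335, 0.5438, -0.7701]
q̇ = J⁺·V = [0.3530, -0.1880, -0.3470, -0.7790, 0.9250, -0.4380]

0.3530 -0.1880 -0.3470 -0.7790 0.9250 -0.4380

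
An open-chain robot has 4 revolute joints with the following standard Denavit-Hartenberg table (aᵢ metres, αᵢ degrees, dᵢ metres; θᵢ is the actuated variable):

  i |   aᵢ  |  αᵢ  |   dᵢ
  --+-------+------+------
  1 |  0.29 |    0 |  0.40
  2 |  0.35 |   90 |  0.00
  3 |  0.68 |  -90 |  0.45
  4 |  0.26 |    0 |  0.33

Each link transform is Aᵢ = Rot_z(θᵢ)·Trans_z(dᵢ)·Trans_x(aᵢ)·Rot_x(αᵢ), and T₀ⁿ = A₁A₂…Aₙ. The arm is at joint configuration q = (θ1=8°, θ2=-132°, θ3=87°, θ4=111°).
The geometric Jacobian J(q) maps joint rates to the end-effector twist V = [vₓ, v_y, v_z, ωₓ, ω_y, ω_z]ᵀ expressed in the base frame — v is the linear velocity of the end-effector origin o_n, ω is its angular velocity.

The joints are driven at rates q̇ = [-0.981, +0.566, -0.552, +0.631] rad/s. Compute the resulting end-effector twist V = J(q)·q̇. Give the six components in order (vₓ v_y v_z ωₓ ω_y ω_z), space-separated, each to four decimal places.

o_n = [0.0867, 0.1138, 1.0033]
J₁: ẑ×o_n = [-0.1138, 0.0867, 0.0000], ω = ẑ
J2: z=[0.0000, 0.0000, 1.0000] o=[0.2872, 0.0404, 0.4000] → [-0.0735, -0.2004, 0.0000, 0.0000, 0.0000, 1.0000]
J3: z=[-0.8290, 0.5592, 0.0000] o=[0.0915, -0.2498, 0.4000] → [0.3374, 0.5002, -0.2988, -0.8290, 0.5592, 0.0000]
J4: z=[0.5584, 0.8279, 0.0523] o=[-0.3015, -0.0277, 1.0791] → [-0.0701, 0.0626, -0.2424, 0.5584, 0.8279, 0.0523]
V = J·q̇ = [-0.1604, -0.4351, 0.0120, 0.8100, 0.2137, -0.3820]

-0.1604 -0.4351 0.0120 0.8100 0.2137 -0.3820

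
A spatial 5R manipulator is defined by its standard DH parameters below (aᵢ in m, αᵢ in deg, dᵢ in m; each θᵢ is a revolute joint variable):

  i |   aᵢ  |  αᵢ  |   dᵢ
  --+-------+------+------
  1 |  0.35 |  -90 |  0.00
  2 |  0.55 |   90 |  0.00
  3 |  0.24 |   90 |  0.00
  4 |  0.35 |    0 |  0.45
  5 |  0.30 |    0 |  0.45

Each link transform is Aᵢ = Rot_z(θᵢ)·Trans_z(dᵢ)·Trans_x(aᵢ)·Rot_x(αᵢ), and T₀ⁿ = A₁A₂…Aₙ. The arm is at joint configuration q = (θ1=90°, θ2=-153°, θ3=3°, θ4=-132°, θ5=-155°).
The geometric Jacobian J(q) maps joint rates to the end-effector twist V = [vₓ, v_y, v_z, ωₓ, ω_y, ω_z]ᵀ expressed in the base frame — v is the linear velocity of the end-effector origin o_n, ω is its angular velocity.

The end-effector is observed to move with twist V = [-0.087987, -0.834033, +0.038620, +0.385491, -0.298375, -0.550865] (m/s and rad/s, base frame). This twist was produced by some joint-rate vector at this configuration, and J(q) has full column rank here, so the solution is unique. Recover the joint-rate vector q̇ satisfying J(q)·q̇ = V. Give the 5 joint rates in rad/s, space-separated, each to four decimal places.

o_n = [0.8939, -0.2774, 0.2896]
J₁: ẑ×o_n = [0.2774, 0.8939, -0.0000], ω = ẑ
J2: z=[-1.0000, 0.0000, 0.0000] o=[0.0000, 0.3500, 0.0000] → [0.0000, 0.2896, 0.6274, -1.0000, 0.0000, 0.0000]
J3: z=[-0.0000, -0.4540, -0.8910] o=[0.0000, -0.1401, 0.2497] → [-0.1405, -0.7964, 0.4058, -0.0000, -0.4540, -0.8910]
J4: z=[0.9986, -0.0466, 0.0238] o=[-0.0126, -0.3536, 0.3585] → [0.0014, 0.0903, 0.1184, 0.9986, -0.0466, 0.0238]
J5: z=[0.9986, -0.0466, 0.0238] o=[0.4491, -0.0481, 0.4948] → [0.0150, 0.2155, -0.2082, 0.9986, -0.0466, 0.0238]
q̇ = J⁺·V = [0.0760, -0.7430, 0.6940, 0.4550, -0.8130]

0.0760 -0.7430 0.6940 0.4550 -0.8130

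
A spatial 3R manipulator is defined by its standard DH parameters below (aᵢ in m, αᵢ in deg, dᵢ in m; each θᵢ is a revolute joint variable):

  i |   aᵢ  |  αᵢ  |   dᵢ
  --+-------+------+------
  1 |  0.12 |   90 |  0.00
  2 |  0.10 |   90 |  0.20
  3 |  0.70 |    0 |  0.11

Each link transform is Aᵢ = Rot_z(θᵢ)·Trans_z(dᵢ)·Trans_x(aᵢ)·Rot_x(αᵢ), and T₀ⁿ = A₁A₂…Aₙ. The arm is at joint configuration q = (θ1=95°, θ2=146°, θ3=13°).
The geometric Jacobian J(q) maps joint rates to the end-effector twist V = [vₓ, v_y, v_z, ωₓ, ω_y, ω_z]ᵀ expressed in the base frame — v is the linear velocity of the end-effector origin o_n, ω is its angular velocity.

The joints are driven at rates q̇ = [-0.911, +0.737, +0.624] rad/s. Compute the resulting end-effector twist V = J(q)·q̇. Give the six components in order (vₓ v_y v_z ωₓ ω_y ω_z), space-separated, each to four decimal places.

o_n = [0.3968, -0.4339, 0.5285]
J₁: ẑ×o_n = [0.4339, 0.3968, -0.0000], ω = ẑ
J2: z=[0.9962, 0.0872, 0.0000] o=[-0.0105, 0.1195, 0.0000] → [0.0461, -0.5265, -0.5868, 0.9962, 0.0872, 0.0000]
J3: z=[-0.0487, 0.5571, 0.8290] o=[0.1960, 0.0544, 0.0559] → [0.6681, 0.1895, -0.0881, -0.0487, 0.5571, 0.8290]
V = J·q̇ = [0.0555, -0.6313, -0.4875, 0.7038, 0.4118, -0.3937]

0.0555 -0.6313 -0.4875 0.7038 0.4118 -0.3937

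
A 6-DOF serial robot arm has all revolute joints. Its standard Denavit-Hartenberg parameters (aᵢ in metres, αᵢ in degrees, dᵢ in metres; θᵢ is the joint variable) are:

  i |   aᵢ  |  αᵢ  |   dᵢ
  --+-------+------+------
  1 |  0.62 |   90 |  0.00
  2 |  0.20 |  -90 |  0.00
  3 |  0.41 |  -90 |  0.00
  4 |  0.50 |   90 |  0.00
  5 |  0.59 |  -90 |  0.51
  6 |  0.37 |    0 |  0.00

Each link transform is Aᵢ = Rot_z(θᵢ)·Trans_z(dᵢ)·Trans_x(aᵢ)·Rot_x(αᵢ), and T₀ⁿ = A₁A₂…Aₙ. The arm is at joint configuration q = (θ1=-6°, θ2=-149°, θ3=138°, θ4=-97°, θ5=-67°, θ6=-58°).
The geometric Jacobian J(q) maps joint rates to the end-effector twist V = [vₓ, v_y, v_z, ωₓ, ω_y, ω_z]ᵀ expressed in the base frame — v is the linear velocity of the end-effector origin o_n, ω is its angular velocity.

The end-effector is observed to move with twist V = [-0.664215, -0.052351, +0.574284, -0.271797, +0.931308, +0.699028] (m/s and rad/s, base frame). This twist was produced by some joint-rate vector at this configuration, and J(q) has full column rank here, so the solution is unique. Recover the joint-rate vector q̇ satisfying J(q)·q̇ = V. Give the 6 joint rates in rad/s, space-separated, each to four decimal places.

o_n = [0.0926, 0.1905, -1.1467]
J₁: ẑ×o_n = [-0.1905, 0.0926, 0.0000], ω = ẑ
J2: z=[-0.1045, -0.9945, 0.0000] o=[0.6166, -0.0648, 0.0000] → [1.1404, -0.1199, -0.5479, -0.1045, -0.9945, 0.0000]
J3: z=[0.5122, -0.0538, -0.8572] o=[0.4461, -0.0469, -0.1030] → [0.2597, 0.8376, 0.1026, 0.5122, -0.0538, -0.8572]
J4: z=[0.4927, -0.7990, 0.3446] o=[0.7345, 0.1987, 0.0539] → [0.9621, 0.3703, -0.5170, 0.4927, -0.7990, 0.3446]
J5: z=[-0.7606, -0.5879, -0.2754] o=[0.9459, 0.1354, -0.3948] → [0.4572, -0.3369, -0.5435, -0.7606, -0.5879, -0.2754]
J6: z=[0.5816, -0.4286, -0.6914] o=[0.3878, 0.2404, -0.9293] → [0.0586, 0.3305, -0.1556, 0.5816, -0.4286, -0.6914]
q̇ = J⁺·V = [0.3360, -0.1200, 0.2300, -0.3340, -0.3330, -0.8440]

0.3360 -0.1200 0.2300 -0.3340 -0.3330 -0.8440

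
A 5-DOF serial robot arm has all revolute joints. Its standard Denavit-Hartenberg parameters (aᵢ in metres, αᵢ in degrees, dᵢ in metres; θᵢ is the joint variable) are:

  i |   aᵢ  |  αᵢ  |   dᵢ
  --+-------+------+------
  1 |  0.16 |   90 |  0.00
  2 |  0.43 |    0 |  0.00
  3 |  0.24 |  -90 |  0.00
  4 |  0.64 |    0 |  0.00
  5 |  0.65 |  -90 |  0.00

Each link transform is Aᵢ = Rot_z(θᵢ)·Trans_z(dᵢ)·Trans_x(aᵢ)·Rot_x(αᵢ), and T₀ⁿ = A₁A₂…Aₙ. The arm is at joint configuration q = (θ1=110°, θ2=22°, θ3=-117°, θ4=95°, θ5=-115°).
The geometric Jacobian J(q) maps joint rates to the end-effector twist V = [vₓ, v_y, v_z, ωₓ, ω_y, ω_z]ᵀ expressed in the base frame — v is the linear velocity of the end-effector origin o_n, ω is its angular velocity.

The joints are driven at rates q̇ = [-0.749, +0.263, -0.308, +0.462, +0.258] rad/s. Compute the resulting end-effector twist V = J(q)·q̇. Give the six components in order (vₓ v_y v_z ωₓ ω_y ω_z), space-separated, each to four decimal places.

-0.1283 0.2138 0.2420 -0.2876 0.6586 -0.8118

o_n = [-0.5576, 0.3179, -0.6309]
J₁: ẑ×o_n = [-0.3179, -0.5576, 0.0000], ω = ẑ
J2: z=[0.9397, 0.3420, 0.0000] o=[-0.0547, 0.1504, 0.0000] → [-0.2158, 0.5929, 0.3294, 0.9397, 0.3420, 0.0000]
J3: z=[0.9397, 0.3420, 0.0000] o=[-0.1911, 0.5250, 0.1611] → [-0.2709, 0.7442, -0.0693, 0.9397, 0.3420, 0.0000]
J4: z=[-0.3407, 0.9361, -0.0872] o=[-0.1839, 0.5053, -0.0780] → [-0.5339, -0.1558, 0.4137, -0.3407, 0.9361, -0.0872]
J5: z=[-0.3407, 0.9361, -0.0872] o=[-0.7847, 0.2918, -0.0224] → [-0.5673, -0.2271, -0.2215, -0.3407, 0.9361, -0.0872]
V = J·q̇ = [-0.1283, 0.2138, 0.2420, -0.2876, 0.6586, -0.8118]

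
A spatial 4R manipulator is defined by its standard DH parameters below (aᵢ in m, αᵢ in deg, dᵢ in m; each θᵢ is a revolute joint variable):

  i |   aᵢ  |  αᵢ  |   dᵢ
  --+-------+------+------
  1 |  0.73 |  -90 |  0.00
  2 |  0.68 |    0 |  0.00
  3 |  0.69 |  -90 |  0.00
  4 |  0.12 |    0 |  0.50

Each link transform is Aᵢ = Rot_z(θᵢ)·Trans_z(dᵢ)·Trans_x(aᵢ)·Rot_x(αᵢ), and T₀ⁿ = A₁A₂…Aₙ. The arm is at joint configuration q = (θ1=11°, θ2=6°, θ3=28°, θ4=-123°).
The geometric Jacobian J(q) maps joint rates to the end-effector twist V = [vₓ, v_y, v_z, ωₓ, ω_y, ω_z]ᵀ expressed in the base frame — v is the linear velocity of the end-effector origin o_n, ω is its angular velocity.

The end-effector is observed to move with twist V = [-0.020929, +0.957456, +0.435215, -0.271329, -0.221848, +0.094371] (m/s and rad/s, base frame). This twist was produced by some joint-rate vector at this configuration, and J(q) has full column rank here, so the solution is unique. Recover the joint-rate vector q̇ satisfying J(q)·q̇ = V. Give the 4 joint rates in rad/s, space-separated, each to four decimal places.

0.5520 -0.6310 0.4650 0.5520

o_n = [1.5951, 0.4126, -0.8349]
J₁: ẑ×o_n = [-0.4126, 1.5951, 0.0000], ω = ẑ
J2: z=[-0.1908, 0.9816, 0.0000] o=[0.7166, 0.1393, 0.0000] → [-0.8196, -0.1593, -0.9145, -0.1908, 0.9816, 0.0000]
J3: z=[-0.1908, 0.9816, 0.0000] o=[1.3804, 0.2683, -0.0711] → [-0.7498, -0.1457, -0.2383, -0.1908, 0.9816, 0.0000]
J4: z=[-0.5489, -0.1067, -0.8290] o=[1.9420, 0.3775, -0.4569] → [0.0694, 0.0801, -0.0563, -0.5489, -0.1067, -0.8290]
q̇ = J⁺·V = [0.5520, -0.6310, 0.4650, 0.5520]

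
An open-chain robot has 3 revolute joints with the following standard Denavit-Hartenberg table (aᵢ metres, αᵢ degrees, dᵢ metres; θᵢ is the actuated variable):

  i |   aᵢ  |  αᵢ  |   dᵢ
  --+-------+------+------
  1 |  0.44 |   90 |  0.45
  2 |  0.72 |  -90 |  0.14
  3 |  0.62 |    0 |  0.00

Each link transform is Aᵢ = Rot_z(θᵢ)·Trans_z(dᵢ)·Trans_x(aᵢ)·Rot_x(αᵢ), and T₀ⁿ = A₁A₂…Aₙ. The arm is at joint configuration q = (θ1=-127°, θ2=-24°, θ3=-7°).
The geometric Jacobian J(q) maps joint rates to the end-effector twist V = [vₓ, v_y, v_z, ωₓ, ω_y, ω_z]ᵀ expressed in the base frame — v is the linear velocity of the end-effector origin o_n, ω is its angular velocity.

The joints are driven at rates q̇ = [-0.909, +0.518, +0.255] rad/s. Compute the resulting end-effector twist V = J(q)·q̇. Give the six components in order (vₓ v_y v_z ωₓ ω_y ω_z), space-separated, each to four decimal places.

-1.1417 0.7314 0.6241 -0.4761 0.2289 -0.6760

o_n = [-1.1711, -1.1960, -0.0931]
J₁: ẑ×o_n = [1.1960, -1.1711, 0.0000], ω = ẑ
J2: z=[-0.7986, 0.6018, 0.0000] o=[-0.2648, -0.3514, 0.4500] → [-0.3269, -0.4338, 1.2199, -0.7986, 0.6018, 0.0000]
J3: z=[-0.2448, -0.3248, 0.9135] o=[-0.7725, -0.7925, 0.1571] → [0.4499, -0.4255, -0.0307, -0.2448, -0.3248, 0.9135]
V = J·q̇ = [-1.1417, 0.7314, 0.6241, -0.4761, 0.2289, -0.6760]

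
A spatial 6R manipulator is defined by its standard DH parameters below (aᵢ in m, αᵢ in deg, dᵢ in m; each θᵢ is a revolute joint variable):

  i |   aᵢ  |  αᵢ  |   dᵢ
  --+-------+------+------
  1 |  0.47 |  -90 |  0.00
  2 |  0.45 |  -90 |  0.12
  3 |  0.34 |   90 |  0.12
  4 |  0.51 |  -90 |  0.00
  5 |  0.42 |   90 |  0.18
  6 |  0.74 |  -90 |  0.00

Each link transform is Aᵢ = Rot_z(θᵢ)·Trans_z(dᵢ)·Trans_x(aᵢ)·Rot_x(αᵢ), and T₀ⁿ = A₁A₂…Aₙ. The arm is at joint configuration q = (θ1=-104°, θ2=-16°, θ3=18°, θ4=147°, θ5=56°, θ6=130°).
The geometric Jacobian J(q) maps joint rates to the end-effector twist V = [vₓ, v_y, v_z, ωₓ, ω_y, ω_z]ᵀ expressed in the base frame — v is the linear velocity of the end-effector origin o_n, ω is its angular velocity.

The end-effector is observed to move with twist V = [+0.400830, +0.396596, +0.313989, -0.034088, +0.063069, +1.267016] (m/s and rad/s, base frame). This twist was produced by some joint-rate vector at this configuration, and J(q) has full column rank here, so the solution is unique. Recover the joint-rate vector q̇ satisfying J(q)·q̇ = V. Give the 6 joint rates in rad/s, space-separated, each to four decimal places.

o_n = [0.1978, -0.4826, 0.2412]
J₁: ẑ×o_n = [0.4826, 0.1978, -0.0000], ω = ẑ
J2: z=[0.9703, -0.2419, 0.0000] o=[-0.1137, -0.4560, 0.0000] → [-0.0584, -0.2341, 0.0496, 0.9703, -0.2419, 0.0000]
J3: z=[-0.0667, -0.2674, -0.9613] o=[-0.1019, -0.9048, 0.1240] → [0.3745, -0.2803, 0.0520, -0.0667, -0.2674, -0.9613]
J4: z=[0.8509, -0.5183, 0.0852] o=[-0.2871, -1.2131, 0.0978] → [-0.1366, -0.0807, 0.8729, 0.8509, -0.5183, 0.0852]
J5: z=[0.3397, 0.6667, 0.6634] o=[-0.0827, -0.9399, -0.2813] → [0.0450, 0.0086, -0.0317, 0.3397, 0.6667, 0.6634]
J6: z=[0.8080, 0.1542, -0.5687] o=[-0.2238, -0.5136, -0.3662] → [0.1113, -0.7305, -0.0399, 0.8080, 0.1542, -0.5687]
q̇ = J⁺·V = [0.8830, -0.2530, 0.0670, 0.3710, 0.3840, -0.2850]

0.8830 -0.2530 0.0670 0.3710 0.3840 -0.2850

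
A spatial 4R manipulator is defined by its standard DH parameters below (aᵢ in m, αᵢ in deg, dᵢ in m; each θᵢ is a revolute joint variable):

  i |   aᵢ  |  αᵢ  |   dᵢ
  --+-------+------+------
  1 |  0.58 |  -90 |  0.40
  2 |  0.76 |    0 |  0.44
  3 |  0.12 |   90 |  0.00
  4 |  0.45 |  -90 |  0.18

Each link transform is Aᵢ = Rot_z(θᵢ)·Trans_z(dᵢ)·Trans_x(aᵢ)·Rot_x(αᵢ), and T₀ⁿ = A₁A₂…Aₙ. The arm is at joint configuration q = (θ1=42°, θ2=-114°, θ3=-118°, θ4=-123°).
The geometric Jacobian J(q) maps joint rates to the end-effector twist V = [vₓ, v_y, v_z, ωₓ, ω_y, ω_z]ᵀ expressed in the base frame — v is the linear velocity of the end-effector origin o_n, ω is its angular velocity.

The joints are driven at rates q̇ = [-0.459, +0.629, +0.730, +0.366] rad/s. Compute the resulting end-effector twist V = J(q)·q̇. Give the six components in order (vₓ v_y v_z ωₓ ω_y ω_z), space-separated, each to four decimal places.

0.4808 0.0097 -0.2118 -0.6950 1.2029 -0.6843

o_n = [0.3221, 0.3742, 1.0820]
J₁: ẑ×o_n = [-0.3742, 0.3221, 0.0000], ω = ẑ
J2: z=[-0.6691, 0.7431, 0.0000] o=[0.4310, 0.3881, 0.4000] → [0.5069, 0.4564, 0.0903, -0.6691, 0.7431, 0.0000]
J3: z=[-0.6691, 0.7431, 0.0000] o=[-0.0931, 0.5082, 1.0943] → [-0.0091, -0.0082, -0.2189, -0.6691, 0.7431, 0.0000]
J4: z=[0.5856, 0.5273, -0.6157] o=[-0.1480, 0.4588, 0.9997] → [-0.0087, -0.3376, -0.2974, 0.5856, 0.5273, -0.6157]
V = J·q̇ = [0.4808, 0.0097, -0.2118, -0.6950, 1.2029, -0.6843]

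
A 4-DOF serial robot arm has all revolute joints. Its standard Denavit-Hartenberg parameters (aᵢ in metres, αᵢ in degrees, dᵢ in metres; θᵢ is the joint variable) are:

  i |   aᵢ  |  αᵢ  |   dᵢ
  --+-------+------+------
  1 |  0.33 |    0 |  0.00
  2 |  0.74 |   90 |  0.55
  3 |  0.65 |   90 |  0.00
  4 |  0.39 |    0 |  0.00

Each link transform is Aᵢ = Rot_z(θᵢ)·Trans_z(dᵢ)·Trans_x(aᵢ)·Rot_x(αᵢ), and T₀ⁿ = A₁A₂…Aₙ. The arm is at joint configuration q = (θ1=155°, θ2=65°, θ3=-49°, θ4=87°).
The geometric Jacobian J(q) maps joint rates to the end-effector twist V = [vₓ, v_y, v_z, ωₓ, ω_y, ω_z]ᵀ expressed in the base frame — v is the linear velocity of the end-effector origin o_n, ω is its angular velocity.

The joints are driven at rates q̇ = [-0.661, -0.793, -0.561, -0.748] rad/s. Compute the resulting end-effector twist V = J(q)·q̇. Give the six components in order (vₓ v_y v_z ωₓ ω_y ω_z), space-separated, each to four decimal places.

o_n = [-1.4532, -0.3206, 0.0440]
J₁: ẑ×o_n = [0.3206, -1.4532, 0.0000], ω = ẑ
J2: z=[0.0000, 0.0000, 1.0000] o=[-0.2991, 0.1395, 0.0000] → [0.4600, -1.1541, 0.0000, 0.0000, 0.0000, 1.0000]
J3: z=[-0.6428, 0.7660, 0.0000] o=[-0.8660, -0.3362, 0.5500] → [-0.3876, -0.3252, 0.4398, -0.6428, 0.7660, 0.0000]
J4: z=[0.5781, 0.4851, -0.6561] o=[-1.1926, -0.6103, 0.0594] → [0.1826, 0.1799, 0.2939, 0.5781, 0.4851, -0.6561]
V = J·q̇ = [-0.4959, 1.9237, -0.4666, -0.0718, -0.7926, -0.9633]

-0.4959 1.9237 -0.4666 -0.0718 -0.7926 -0.9633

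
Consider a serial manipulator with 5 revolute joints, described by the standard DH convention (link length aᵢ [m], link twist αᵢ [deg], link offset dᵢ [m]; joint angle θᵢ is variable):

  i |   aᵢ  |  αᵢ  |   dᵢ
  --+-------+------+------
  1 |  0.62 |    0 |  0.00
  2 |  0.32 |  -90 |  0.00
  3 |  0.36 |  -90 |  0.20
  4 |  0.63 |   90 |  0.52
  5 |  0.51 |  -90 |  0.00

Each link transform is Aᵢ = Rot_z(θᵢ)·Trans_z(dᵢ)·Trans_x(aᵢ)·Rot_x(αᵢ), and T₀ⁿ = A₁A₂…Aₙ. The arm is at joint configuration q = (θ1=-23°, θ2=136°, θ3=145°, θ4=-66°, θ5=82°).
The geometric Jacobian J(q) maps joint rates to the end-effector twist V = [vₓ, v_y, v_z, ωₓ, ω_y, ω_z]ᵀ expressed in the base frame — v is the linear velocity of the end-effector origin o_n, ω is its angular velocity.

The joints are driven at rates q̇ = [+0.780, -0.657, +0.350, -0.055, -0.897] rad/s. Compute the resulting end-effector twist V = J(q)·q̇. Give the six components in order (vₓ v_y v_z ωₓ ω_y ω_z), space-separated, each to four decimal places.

-0.1067 0.2930 0.2531 0.2636 -0.5831 -0.3921

o_n = [0.1083, -1.3037, 0.4696]
J₁: ẑ×o_n = [1.3037, 0.1083, -0.0000], ω = ẑ
J2: z=[0.0000, 0.0000, 1.0000] o=[0.5707, -0.2423, 0.0000] → [1.0614, -0.4624, 0.0000, 0.0000, 0.0000, 1.0000]
J3: z=[-0.9205, -0.3907, 0.0000] o=[0.4457, 0.0523, 0.0000] → [-0.1835, 0.4323, 1.1164, -0.9205, -0.3907, 0.0000]
J4: z=[0.2241, -0.5280, 0.8192] o=[0.3768, -0.2973, -0.2065] → [0.4674, -0.3715, -0.3673, 0.2241, -0.5280, 0.8192]
J5: z=[-0.6668, 0.5299, 0.5240] o=[0.0456, -0.9899, 0.0725] → [0.3749, 0.2977, 0.1760, -0.6668, 0.5299, 0.5240]
V = J·q̇ = [-0.1067, 0.2930, 0.2531, 0.2636, -0.5831, -0.3921]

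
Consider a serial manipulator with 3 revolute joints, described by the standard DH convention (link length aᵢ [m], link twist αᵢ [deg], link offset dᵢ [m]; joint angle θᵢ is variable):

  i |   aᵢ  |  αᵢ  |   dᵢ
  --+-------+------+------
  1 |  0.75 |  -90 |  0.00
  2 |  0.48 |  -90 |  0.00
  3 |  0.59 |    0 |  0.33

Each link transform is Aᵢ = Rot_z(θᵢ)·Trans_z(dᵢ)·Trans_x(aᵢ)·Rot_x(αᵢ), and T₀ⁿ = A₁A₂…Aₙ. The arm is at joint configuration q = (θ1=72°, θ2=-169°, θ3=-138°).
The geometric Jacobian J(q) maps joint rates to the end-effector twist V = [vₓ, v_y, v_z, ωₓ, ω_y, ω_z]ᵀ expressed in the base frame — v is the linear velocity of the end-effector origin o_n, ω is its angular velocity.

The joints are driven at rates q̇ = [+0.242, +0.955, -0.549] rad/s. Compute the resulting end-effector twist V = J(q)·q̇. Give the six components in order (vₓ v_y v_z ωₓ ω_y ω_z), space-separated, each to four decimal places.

0.1854 0.3963 -0.0625 -0.9406 0.1955 -0.2969

o_n = [-0.1368, 0.8564, 0.3319]
J₁: ẑ×o_n = [-0.8564, -0.1368, 0.0000], ω = ẑ
J2: z=[-0.9511, 0.3090, 0.0000] o=[0.2318, 0.7133, 0.0000] → [0.1026, 0.3156, -0.0222, -0.9511, 0.3090, 0.0000]
J3: z=[0.0590, 0.1815, 0.9816] o=[0.0862, 0.2652, 0.0916] → [-0.5368, -0.2331, 0.0753, 0.0590, 0.1815, 0.9816]
V = J·q̇ = [0.1854, 0.3963, -0.0625, -0.9406, 0.1955, -0.2969]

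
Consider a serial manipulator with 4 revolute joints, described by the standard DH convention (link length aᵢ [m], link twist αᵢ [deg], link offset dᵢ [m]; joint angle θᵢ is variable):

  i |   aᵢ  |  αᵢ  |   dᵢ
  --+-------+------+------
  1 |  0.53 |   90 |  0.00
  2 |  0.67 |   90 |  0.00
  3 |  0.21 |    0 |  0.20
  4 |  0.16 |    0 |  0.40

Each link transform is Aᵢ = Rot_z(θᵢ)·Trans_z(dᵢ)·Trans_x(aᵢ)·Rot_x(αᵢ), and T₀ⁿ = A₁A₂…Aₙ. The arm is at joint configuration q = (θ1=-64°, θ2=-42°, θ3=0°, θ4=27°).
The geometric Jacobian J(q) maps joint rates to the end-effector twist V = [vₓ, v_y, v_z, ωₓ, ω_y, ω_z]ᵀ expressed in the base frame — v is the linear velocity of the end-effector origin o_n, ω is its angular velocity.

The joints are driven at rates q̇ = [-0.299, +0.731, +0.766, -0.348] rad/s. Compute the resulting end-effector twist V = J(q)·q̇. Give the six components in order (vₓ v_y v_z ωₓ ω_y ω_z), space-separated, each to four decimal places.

-0.0942 -0.9158 0.2823 -0.7796 -0.0691 -0.6096

o_n = [0.3242, -0.8304, -1.1301]
J₁: ẑ×o_n = [0.8304, 0.3242, -0.0000], ω = ẑ
J2: z=[-0.8988, -0.4384, 0.0000] o=[0.2323, -0.4764, 0.0000] → [0.4954, -1.0157, 0.3584, -0.8988, -0.4384, 0.0000]
J3: z=[-0.2933, 0.6014, -0.7431] o=[0.4506, -0.9239, -0.4483] → [-0.3405, -0.1060, 0.0486, -0.2933, 0.6014, -0.7431]
J4: z=[-0.2933, 0.6014, -0.7431] o=[0.4604, -0.9439, -0.7375] → [-0.1518, -0.0140, 0.0486, -0.2933, 0.6014, -0.7431]
V = J·q̇ = [-0.0942, -0.9158, 0.2823, -0.7796, -0.0691, -0.6096]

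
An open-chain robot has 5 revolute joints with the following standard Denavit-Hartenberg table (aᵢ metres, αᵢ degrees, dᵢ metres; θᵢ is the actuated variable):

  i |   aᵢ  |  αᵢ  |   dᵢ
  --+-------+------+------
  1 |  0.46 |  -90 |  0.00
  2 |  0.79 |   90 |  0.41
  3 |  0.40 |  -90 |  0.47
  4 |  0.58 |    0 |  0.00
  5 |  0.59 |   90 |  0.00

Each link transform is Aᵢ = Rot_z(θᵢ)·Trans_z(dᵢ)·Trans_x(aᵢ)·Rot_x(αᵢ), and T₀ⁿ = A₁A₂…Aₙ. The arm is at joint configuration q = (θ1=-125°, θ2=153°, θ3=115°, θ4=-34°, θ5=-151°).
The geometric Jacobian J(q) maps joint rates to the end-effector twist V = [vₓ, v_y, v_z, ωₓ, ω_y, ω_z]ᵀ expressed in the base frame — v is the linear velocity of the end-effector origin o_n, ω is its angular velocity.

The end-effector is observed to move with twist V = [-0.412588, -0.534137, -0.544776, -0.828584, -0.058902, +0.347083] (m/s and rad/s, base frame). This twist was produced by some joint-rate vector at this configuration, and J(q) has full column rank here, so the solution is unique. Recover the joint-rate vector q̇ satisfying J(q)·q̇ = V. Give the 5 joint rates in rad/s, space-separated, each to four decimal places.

o_n = [0.4366, -0.5544, -0.9644]
J₁: ẑ×o_n = [0.5544, 0.4366, -0.0000], ω = ẑ
J2: z=[0.8192, -0.5736, 0.0000] o=[-0.2638, -0.3768, 0.0000] → [0.5531, 0.7900, 0.2563, 0.8192, -0.5736, 0.0000]
J3: z=[-0.2604, -0.3719, -0.8910] o=[0.4757, -0.0354, -0.3587] → [-0.2372, -0.1228, 0.1206, -0.2604, -0.3719, -0.8910]
J4: z=[-0.8094, -0.4191, 0.4115] o=[0.5639, -0.5415, -0.7007] → [0.1158, -0.2658, -0.0429, -0.8094, -0.4191, 0.4115]
J5: z=[-0.8094, -0.4191, 0.4115] o=[0.7326, -1.0604, -0.8974] → [-0.1801, -0.1760, -0.5336, -0.8094, -0.4191, 0.4115]
q̇ = J⁺·V = [-0.5100, -0.2460, -0.5260, 0.1740, 0.7700]

-0.5100 -0.2460 -0.5260 0.1740 0.7700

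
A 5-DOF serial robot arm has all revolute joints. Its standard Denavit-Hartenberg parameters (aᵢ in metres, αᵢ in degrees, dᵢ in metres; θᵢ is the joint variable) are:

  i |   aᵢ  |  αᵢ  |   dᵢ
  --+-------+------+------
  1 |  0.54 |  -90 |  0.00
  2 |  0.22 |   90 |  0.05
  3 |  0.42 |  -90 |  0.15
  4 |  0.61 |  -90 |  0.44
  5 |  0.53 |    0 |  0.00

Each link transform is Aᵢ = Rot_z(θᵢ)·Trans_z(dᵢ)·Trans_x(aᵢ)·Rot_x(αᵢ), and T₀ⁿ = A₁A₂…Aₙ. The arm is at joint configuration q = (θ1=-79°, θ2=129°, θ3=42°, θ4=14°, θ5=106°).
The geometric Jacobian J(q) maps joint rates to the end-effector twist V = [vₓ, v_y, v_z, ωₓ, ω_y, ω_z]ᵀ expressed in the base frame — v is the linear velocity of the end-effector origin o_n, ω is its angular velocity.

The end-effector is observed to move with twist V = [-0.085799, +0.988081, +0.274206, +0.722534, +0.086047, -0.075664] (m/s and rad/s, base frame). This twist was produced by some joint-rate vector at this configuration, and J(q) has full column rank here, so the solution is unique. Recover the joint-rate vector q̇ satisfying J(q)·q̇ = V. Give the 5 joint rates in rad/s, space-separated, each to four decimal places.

0.4190 0.9790 -0.0130 -0.4230 -0.3770

o_n = [0.5689, 0.1160, -0.7334]
J₁: ẑ×o_n = [-0.1160, 0.5689, 0.0000], ω = ẑ
J2: z=[0.9816, 0.1908, 0.0000] o=[0.1030, -0.5301, 0.0000] → [-0.1399, 0.7199, 0.5453, 0.9816, 0.1908, 0.0000]
J3: z=[0.1483, -0.7629, -0.6293] o=[0.1257, -0.3846, -0.1710] → [0.7441, -0.1955, 0.4124, 0.1483, -0.7629, -0.6293]
J4: z=[0.8098, -0.2716, 0.5200] o=[0.3863, -0.2526, -0.5079] → [-0.1305, 0.2775, 0.3481, 0.8098, -0.2716, 0.5200]
J5: z=[-0.2812, 0.5983, 0.7503] o=[1.0567, 0.0878, -0.5281] → [-0.1440, -0.4238, 0.2839, -0.2812, 0.5983, 0.7503]
q̇ = J⁺·V = [0.4190, 0.9790, -0.0130, -0.4230, -0.3770]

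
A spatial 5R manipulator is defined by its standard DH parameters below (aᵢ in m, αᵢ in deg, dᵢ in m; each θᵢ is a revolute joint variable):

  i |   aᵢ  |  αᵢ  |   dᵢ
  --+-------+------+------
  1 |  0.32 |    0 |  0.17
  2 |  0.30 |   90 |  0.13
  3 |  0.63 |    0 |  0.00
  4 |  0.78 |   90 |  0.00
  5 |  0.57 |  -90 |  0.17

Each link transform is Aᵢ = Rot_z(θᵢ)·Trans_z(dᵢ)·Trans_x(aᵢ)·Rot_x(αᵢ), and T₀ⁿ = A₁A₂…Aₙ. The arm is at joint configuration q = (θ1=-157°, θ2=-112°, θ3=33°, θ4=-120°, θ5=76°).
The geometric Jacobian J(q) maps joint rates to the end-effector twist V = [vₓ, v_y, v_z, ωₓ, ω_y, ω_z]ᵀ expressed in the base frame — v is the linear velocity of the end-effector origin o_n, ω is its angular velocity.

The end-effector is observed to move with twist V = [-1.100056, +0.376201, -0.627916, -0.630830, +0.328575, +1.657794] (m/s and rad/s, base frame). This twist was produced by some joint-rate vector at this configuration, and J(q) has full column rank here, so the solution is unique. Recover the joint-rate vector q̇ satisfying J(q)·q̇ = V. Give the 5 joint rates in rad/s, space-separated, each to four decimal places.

0.9380 0.7020 -0.9770 0.3520 -0.3400

o_n = [0.2461, 0.5911, -0.2824]
J₁: ẑ×o_n = [-0.5911, 0.2461, 0.0000], ω = ẑ
J2: z=[0.0000, 0.0000, 1.0000] o=[-0.2946, -0.1250, 0.1700] → [-0.7162, 0.5407, 0.0000, 0.0000, 0.0000, 1.0000]
J3: z=[0.9998, 0.0175, 0.0000] o=[-0.2998, 0.1749, 0.3000] → [-0.0102, 0.5823, 0.4066, 0.9998, 0.0175, 0.0000]
J4: z=[0.9998, 0.0175, 0.0000] o=[-0.3090, 0.7032, 0.6431] → [-0.0162, 0.9254, -0.1217, 0.9998, 0.0175, 0.0000]
J5: z=[0.0174, -0.9985, -0.0523] o=[-0.3097, 0.7440, -0.1358] → [0.1384, -0.0265, 0.5523, 0.0174, -0.9985, -0.0523]
q̇ = J⁺·V = [0.9380, 0.7020, -0.9770, 0.3520, -0.3400]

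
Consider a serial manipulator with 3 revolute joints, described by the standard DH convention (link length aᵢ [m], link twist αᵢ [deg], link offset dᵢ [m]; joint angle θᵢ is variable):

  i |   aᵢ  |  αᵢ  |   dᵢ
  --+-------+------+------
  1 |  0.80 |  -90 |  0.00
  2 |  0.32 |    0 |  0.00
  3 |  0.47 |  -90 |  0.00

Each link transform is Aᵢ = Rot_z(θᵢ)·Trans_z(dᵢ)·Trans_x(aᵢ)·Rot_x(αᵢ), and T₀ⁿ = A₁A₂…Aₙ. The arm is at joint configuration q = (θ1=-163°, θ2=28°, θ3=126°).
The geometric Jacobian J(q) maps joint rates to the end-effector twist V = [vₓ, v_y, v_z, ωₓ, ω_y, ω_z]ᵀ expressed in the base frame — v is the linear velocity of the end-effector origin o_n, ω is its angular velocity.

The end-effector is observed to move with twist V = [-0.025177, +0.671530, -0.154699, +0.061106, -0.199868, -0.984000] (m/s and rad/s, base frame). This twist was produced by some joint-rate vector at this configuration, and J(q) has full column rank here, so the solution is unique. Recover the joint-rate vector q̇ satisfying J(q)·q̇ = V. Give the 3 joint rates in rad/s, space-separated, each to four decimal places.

o_n = [-0.6313, -0.1930, -0.3563]
J₁: ẑ×o_n = [0.1930, -0.6313, 0.0000], ω = ẑ
J2: z=[0.2924, -0.9563, 0.0000] o=[-0.7650, -0.2339, 0.0000] → [0.3407, 0.1042, 0.1399, 0.2924, -0.9563, 0.0000]
J3: z=[0.2924, -0.9563, 0.0000] o=[-1.0352, -0.3165, -0.1502] → [0.1970, 0.0602, 0.4224, 0.2924, -0.9563, 0.0000]
q̇ = J⁺·V = [-0.9840, 0.8600, -0.6510]

-0.9840 0.8600 -0.6510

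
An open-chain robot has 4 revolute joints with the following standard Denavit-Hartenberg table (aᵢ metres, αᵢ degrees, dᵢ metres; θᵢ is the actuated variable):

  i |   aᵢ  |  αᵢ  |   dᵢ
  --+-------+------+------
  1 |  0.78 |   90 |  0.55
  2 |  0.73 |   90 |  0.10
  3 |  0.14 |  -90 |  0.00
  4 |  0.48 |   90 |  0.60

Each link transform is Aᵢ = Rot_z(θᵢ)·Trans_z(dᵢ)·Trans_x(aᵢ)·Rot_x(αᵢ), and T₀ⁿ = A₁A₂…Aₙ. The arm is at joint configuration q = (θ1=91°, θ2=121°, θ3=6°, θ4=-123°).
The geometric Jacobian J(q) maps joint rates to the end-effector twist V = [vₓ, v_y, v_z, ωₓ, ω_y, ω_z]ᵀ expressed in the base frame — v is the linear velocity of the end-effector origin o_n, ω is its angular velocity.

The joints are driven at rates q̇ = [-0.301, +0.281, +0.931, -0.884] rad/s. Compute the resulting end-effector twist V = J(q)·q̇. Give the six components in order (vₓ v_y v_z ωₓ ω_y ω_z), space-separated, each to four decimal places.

0.0482 -0.1307 -0.8706 -0.6112 0.7399 0.2577

o_n = [0.6692, 0.8554, 1.2258]
J₁: ẑ×o_n = [-0.8554, 0.6692, 0.0000], ω = ẑ
J2: z=[0.9998, 0.0175, 0.0000] o=[-0.0136, 0.7799, 0.5500] → [0.0118, -0.6757, 0.0636, 0.9998, 0.0175, 0.0000]
J3: z=[-0.0150, 0.8570, 0.5150] o=[0.0929, 0.4057, 1.1757] → [-0.1887, 0.2975, -0.5006, -0.0150, 0.8570, 0.5150]
J4: z=[0.9934, 0.0712, -0.0896] o=[0.1088, 0.3343, 1.2951] → [0.0418, 0.0186, 0.4778, 0.9934, 0.0712, -0.0896]
V = J·q̇ = [0.0482, -0.1307, -0.8706, -0.6112, 0.7399, 0.2577]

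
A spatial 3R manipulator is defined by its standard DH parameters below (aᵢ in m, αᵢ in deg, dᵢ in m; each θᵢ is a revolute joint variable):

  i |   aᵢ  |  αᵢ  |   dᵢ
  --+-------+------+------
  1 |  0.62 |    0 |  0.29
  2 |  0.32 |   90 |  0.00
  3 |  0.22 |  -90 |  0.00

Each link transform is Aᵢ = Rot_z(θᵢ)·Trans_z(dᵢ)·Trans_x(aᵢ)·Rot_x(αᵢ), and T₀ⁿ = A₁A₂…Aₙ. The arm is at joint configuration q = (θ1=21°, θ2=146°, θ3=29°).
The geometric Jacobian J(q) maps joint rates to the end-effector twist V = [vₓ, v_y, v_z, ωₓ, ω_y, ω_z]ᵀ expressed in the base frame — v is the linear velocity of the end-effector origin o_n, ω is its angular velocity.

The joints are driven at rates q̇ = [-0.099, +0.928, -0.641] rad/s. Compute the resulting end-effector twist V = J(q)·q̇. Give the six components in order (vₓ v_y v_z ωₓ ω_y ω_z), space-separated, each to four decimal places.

-0.1402 -0.4558 -0.1233 -0.1442 -0.6246 0.8290

o_n = [0.0795, 0.3375, 0.3967]
J₁: ẑ×o_n = [-0.3375, 0.0795, 0.0000], ω = ẑ
J2: z=[0.0000, 0.0000, 1.0000] o=[0.5788, 0.2222, 0.2900] → [-0.1153, -0.4993, 0.0000, 0.0000, 0.0000, 1.0000]
J3: z=[0.2250, 0.9744, 0.0000] o=[0.2670, 0.2942, 0.2900] → [0.1039, -0.0240, 0.1924, 0.2250, 0.9744, 0.0000]
V = J·q̇ = [-0.1402, -0.4558, -0.1233, -0.1442, -0.6246, 0.8290]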